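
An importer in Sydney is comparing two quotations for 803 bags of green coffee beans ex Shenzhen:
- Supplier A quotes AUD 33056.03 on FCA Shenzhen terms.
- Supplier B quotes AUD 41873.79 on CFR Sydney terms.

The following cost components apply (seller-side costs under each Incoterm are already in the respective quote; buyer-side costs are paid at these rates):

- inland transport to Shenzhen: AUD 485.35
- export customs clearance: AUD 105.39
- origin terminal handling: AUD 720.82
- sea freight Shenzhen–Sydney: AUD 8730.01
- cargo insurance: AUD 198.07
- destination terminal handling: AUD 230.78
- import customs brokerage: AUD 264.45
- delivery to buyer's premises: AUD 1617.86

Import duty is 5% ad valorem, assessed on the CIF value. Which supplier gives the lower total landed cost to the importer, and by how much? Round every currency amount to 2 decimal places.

Supplier A (FCA):
CIF value = FCA price + origin terminal + freight + insurance = 33056.03 + 720.82 + 8730.01 + 198.07 = 42704.93
Import duty = 42704.93 × 5% = 2135.25
Buyer bears (A): 720.82 + 8730.01 + 198.07 + 230.78 + 264.45 + 1617.86 = 11761.99
Landed cost (A) = invoice 33056.03 + 11761.99 + duty 2135.25 = 46953.27
Supplier B (CFR):
CIF value = CFR price + insurance = 41873.79 + 198.07 = 42071.86
Import duty = 42071.86 × 5% = 2103.59
Buyer bears (B): 198.07 + 230.78 + 264.45 + 1617.86 = 2311.16
Landed cost (B) = invoice 41873.79 + 2311.16 + duty 2103.59 = 46288.54
Difference = |46953.27 − 46288.54| = 664.73

Supplier B is cheaper by AUD 664.73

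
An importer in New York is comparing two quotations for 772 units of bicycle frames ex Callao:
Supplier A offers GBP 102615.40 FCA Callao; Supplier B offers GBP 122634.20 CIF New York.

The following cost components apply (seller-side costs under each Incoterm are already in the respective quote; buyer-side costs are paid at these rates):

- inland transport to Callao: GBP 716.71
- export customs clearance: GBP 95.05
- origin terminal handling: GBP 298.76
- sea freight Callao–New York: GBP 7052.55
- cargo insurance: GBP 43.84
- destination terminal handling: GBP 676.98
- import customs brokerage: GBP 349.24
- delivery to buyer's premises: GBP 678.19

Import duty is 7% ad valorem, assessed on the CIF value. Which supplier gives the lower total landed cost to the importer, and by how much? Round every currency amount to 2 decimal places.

Supplier A is cheaper by GBP 13507.30

Supplier A (FCA):
CIF value = FCA price + origin terminal + freight + insurance = 102615.40 + 298.76 + 7052.55 + 43.84 = 110010.55
Import duty = 110010.55 × 7% = 7700.74
Buyer bears (A): 298.76 + 7052.55 + 43.84 + 676.98 + 349.24 + 678.19 = 9099.56
Landed cost (A) = invoice 102615.40 + 9099.56 + duty 7700.74 = 119415.70
Supplier B (CIF):
The CIF price already equals the CIF value: 122634.20
Import duty = 122634.20 × 7% = 8584.39
Buyer bears (B): 676.98 + 349.24 + 678.19 = 1704.41
Landed cost (B) = invoice 122634.20 + 1704.41 + duty 8584.39 = 132923.00
Difference = |119415.70 − 132923.00| = 13507.30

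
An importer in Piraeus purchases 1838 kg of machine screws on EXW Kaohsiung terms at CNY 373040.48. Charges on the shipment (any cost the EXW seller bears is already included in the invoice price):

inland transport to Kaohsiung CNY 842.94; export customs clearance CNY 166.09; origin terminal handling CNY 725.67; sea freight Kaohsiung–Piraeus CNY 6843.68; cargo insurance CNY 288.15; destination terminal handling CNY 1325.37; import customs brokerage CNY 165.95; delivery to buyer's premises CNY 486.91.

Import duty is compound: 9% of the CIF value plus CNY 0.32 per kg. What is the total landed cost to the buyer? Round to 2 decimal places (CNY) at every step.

Total landed cost: CNY 418845.03

EXW: the seller makes goods available at their premises; the buyer bears all onward costs.
CIF value = EXW price + inland to port + export clearance + origin terminal + freight + insurance = 373040.48 + 842.94 + 166.09 + 725.67 + 6843.68 + 288.15 = 381907.01
Ad valorem component: 381907.01 × 9% = 34371.63
Specific component: 1838 × 0.32 = 588.16
Import duty = 34371.63 + 588.16 = 34959.79
Buyer bears: inland to port 842.94 + export clearance 166.09 + origin terminal 725.67 + freight 6843.68 + insurance 288.15 + destination terminal 1325.37 + brokerage 165.95 + delivery 486.91 + duty 34959.79 = 45804.55
Landed cost = invoice 373040.48 + 45804.55 = 418845.03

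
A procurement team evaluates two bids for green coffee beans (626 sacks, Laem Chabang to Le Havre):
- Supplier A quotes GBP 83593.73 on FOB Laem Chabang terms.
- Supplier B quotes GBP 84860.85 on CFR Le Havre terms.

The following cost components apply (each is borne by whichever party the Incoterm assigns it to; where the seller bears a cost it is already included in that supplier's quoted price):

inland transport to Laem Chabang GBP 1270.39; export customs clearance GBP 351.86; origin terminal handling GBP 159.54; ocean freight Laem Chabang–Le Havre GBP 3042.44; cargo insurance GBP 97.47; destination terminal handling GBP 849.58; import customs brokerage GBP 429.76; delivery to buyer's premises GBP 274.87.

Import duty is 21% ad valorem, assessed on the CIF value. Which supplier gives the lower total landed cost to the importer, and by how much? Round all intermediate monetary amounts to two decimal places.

Supplier B is cheaper by GBP 2148.13

Supplier A (FOB):
CIF value = FOB price + freight + insurance = 83593.73 + 3042.44 + 97.47 = 86733.64
Import duty = 86733.64 × 21% = 18214.06
Buyer bears (A): 3042.44 + 97.47 + 849.58 + 429.76 + 274.87 = 4694.12
Landed cost (A) = invoice 83593.73 + 4694.12 + duty 18214.06 = 106501.91
Supplier B (CFR):
CIF value = CFR price + insurance = 84860.85 + 97.47 = 84958.32
Import duty = 84958.32 × 21% = 17841.25
Buyer bears (B): 97.47 + 849.58 + 429.76 + 274.87 = 1651.68
Landed cost (B) = invoice 84860.85 + 1651.68 + duty 17841.25 = 104353.78
Difference = |106501.91 − 104353.78| = 2148.13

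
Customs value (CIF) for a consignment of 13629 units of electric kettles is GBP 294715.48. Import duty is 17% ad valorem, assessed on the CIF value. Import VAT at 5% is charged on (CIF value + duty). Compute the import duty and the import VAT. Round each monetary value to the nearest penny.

Import duty = 294715.48 × 17% = 50101.63
VAT base = CIF + duty = 294715.48 + 50101.63 = 344817.11
Import VAT = 344817.11 × 5% = 17240.86

Import duty: GBP 50101.63; import VAT: GBP 17240.86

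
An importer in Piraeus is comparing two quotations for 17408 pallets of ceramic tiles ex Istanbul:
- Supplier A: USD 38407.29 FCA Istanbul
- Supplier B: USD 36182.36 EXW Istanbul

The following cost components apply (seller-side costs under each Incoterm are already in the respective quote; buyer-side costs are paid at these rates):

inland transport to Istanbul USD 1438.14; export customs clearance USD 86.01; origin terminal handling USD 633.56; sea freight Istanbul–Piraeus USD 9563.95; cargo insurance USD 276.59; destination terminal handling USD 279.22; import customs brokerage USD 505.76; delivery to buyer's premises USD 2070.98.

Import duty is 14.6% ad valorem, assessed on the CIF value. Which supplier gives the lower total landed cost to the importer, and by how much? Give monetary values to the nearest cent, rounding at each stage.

Supplier B is cheaper by USD 803.09

Supplier A (FCA):
CIF value = FCA price + origin terminal + freight + insurance = 38407.29 + 633.56 + 9563.95 + 276.59 = 48881.39
Import duty = 48881.39 × 14.6% = 7136.68
Buyer bears (A): 633.56 + 9563.95 + 276.59 + 279.22 + 505.76 + 2070.98 = 13330.06
Landed cost (A) = invoice 38407.29 + 13330.06 + duty 7136.68 = 58874.03
Supplier B (EXW):
CIF value = EXW price + inland to port + export clearance + origin terminal + freight + insurance = 36182.36 + 1438.14 + 86.01 + 633.56 + 9563.95 + 276.59 = 48180.61
Import duty = 48180.61 × 14.6% = 7034.37
Buyer bears (B): 1438.14 + 86.01 + 633.56 + 9563.95 + 276.59 + 279.22 + 505.76 + 2070.98 = 14854.21
Landed cost (B) = invoice 36182.36 + 14854.21 + duty 7034.37 = 58070.94
Difference = |58874.03 − 58070.94| = 803.09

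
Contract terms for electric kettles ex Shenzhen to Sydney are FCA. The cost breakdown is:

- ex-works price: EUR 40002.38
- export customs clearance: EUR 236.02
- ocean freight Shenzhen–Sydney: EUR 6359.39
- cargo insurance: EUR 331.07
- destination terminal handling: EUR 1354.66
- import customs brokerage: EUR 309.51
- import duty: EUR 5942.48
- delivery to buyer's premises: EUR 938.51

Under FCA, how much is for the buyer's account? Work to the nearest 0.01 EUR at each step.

Buyer's account: EUR 15235.62

FCA: the seller delivers export-cleared goods to the carrier; the buyer bears costs from that point.
Seller's account: goods 40002.38 + export clearance 236.02 = 40238.40
Buyer's account: freight 6359.39 + insurance 331.07 + destination terminal 1354.66 + brokerage 309.51 + duty 5942.48 + delivery 938.51 = 15235.62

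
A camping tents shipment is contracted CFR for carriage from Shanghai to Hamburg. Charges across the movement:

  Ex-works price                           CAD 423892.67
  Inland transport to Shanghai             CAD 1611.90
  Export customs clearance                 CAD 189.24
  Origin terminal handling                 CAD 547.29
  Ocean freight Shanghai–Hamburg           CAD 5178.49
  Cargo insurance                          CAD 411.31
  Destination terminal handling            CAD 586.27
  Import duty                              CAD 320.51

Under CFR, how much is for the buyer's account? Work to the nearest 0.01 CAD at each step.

Buyer's account: CAD 1318.09

CFR: the seller pays costs through ocean freight to the destination port, but not insurance.
Seller's account: goods 423892.67 + inland to port 1611.90 + export clearance 189.24 + origin terminal 547.29 + freight 5178.49 = 431419.59
Buyer's account: insurance 411.31 + destination terminal 586.27 + duty 320.51 = 1318.09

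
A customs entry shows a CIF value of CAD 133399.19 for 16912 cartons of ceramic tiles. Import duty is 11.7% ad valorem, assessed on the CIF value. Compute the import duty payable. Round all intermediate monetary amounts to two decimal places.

Import duty = 133399.19 × 11.7% = 15607.71

Import duty: CAD 15607.71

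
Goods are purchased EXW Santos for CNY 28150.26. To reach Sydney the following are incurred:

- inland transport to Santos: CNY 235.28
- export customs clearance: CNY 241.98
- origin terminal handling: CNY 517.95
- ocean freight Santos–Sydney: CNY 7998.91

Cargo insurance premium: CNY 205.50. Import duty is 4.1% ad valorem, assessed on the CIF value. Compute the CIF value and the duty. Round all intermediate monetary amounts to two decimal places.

CIF value: CNY 37349.88; import duty: CNY 1531.35

CIF = EXW price + pre-shipment costs + freight + insurance
CIF = 28150.26 + 235.28 + 241.98 + 517.95 + 7998.91 + 205.50 = 37349.88
Import duty = 37349.88 × 4.1% = 1531.35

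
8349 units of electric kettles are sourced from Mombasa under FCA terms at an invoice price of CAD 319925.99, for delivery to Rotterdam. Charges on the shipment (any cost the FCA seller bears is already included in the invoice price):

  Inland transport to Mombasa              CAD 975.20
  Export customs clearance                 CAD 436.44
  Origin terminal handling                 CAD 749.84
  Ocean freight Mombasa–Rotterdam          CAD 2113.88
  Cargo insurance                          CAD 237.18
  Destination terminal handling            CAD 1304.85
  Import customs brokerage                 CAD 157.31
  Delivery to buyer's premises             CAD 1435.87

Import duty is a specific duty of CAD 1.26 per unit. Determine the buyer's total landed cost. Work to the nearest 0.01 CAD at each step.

FCA: the seller delivers export-cleared goods to the carrier; the buyer bears costs from that point.
Already in the invoice (seller's account under FCA): inland to port, export clearance — exclude.
CIF value = FCA price + origin terminal + freight + insurance = 319925.99 + 749.84 + 2113.88 + 237.18 = 323026.89
Import duty = 8349 × 1.26 = 10519.74
Buyer bears: origin terminal 749.84 + freight 2113.88 + insurance 237.18 + destination terminal 1304.85 + brokerage 157.31 + delivery 1435.87 + duty 10519.74 = 16518.67
Landed cost = invoice 319925.99 + 16518.67 = 336444.66

Total landed cost: CAD 336444.66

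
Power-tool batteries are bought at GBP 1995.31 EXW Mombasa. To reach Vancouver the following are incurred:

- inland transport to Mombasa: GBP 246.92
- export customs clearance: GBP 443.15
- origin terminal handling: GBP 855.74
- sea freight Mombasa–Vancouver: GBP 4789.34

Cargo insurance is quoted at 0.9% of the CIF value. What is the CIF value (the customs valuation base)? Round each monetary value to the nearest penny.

CIF value: GBP 8406.12

Let C be the CIF value. C = EXW price + pre-shipment costs + freight + 0.9% × C
C − 0.9% × C = 1995.31 + 246.92 + 443.15 + 855.74 + 4789.34
0.991 × C = 8330.46
C = 8330.46 / 0.991 = 8406.12
Insurance premium = 0.9% × 8406.12 = 75.66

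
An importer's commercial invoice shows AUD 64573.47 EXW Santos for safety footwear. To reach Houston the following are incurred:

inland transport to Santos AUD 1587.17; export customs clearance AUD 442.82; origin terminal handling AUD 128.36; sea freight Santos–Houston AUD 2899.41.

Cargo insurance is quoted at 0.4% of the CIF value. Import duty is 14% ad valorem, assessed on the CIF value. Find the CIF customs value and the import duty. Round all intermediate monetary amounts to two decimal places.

CIF value: AUD 69910.87; import duty: AUD 9787.52

Let C be the CIF value. C = EXW price + pre-shipment costs + freight + 0.4% × C
C − 0.4% × C = 64573.47 + 1587.17 + 442.82 + 128.36 + 2899.41
0.996 × C = 69631.23
C = 69631.23 / 0.996 = 69910.87
Insurance premium = 0.4% × 69910.87 = 279.64
Import duty = 69910.87 × 14% = 9787.52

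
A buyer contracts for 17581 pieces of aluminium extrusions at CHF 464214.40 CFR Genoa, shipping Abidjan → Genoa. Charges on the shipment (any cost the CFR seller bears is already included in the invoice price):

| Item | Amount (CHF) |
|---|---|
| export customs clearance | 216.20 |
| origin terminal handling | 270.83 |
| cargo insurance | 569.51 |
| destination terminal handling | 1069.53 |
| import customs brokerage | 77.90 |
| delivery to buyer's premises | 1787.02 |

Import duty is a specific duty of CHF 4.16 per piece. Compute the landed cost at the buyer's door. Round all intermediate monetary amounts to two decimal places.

CFR: the seller pays costs through ocean freight to the destination port, but not insurance.
Already in the invoice (seller's account under CFR): export clearance, origin terminal — exclude.
CIF value = CFR price + insurance = 464214.40 + 569.51 = 464783.91
Import duty = 17581 × 4.16 = 73136.96
Buyer bears: insurance 569.51 + destination terminal 1069.53 + brokerage 77.90 + delivery 1787.02 + duty 73136.96 = 76640.92
Landed cost = invoice 464214.40 + 76640.92 = 540855.32

Total landed cost: CHF 540855.32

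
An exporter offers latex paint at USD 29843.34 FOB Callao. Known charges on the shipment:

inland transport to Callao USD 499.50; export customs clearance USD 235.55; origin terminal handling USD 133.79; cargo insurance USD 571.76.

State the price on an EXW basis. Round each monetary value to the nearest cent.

EXW price: USD 28974.50

Not relevant to the conversion: insurance — on the buyer under both terms; not part of either seller's price.
From FOB to EXW, the seller no longer bears: inland to port, export clearance, origin terminal.
EXW price = 29843.34 − 499.50 − 235.55 − 133.79 = 28974.50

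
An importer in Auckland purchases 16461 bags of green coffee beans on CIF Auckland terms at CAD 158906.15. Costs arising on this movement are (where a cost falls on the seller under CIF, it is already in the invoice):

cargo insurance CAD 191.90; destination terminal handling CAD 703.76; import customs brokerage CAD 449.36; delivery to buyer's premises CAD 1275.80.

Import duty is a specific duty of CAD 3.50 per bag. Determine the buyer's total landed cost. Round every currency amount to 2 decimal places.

Total landed cost: CAD 218948.57

CIF: the seller pays costs through ocean freight and marine insurance to the destination port.
Already in the invoice (seller's account under CIF): insurance — exclude.
The CIF price already equals the CIF value: 158906.15
Import duty = 16461 × 3.50 = 57613.50
Buyer bears: destination terminal 703.76 + brokerage 449.36 + delivery 1275.80 + duty 57613.50 = 60042.42
Landed cost = invoice 158906.15 + 60042.42 = 218948.57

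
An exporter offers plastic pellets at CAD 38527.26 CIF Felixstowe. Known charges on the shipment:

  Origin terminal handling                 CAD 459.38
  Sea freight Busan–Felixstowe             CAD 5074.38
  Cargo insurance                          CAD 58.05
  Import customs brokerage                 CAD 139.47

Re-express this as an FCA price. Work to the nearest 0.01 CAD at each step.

Not relevant to the conversion: brokerage — on the buyer under both terms; not part of either seller's price.
From CIF to FCA, the seller no longer bears: origin terminal, freight, insurance.
FCA price = 38527.26 − 459.38 − 5074.38 − 58.05 = 32935.45

FCA price: CAD 32935.45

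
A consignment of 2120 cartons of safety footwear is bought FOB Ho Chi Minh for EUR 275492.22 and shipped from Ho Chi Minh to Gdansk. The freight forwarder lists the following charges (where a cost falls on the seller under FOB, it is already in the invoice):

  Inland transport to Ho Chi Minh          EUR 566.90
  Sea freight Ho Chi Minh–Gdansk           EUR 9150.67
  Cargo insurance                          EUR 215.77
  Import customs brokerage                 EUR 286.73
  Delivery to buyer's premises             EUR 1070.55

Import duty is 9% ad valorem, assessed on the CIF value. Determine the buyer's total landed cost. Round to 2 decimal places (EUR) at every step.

FOB: the seller bears costs until goods are on board at the origin port; the buyer bears freight, insurance and all costs thereafter.
Already in the invoice (seller's account under FOB): inland to port — exclude.
CIF value = FOB price + freight + insurance = 275492.22 + 9150.67 + 215.77 = 284858.66
Import duty = 284858.66 × 9% = 25637.28
Buyer bears: freight 9150.67 + insurance 215.77 + brokerage 286.73 + delivery 1070.55 + duty 25637.28 = 36361.00
Landed cost = invoice 275492.22 + 36361.00 = 311853.22

Total landed cost: EUR 311853.22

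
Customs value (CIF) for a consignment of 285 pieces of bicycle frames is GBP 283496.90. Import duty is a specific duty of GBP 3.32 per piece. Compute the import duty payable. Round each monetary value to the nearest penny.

Import duty: GBP 946.20

Import duty = 285 × 3.32 = 946.20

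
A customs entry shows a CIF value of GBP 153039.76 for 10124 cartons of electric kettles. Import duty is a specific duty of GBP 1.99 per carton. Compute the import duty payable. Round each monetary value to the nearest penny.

Import duty: GBP 20146.76

Import duty = 10124 × 1.99 = 20146.76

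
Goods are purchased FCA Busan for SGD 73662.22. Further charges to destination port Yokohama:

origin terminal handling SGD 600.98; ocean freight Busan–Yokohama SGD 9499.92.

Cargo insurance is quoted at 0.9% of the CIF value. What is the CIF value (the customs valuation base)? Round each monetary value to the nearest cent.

Let C be the CIF value. C = FCA price + pre-shipment costs + freight + 0.9% × C
C − 0.9% × C = 73662.22 + 600.98 + 9499.92
0.991 × C = 83763.12
C = 83763.12 / 0.991 = 84523.83
Insurance premium = 0.9% × 84523.83 = 760.71

CIF value: SGD 84523.83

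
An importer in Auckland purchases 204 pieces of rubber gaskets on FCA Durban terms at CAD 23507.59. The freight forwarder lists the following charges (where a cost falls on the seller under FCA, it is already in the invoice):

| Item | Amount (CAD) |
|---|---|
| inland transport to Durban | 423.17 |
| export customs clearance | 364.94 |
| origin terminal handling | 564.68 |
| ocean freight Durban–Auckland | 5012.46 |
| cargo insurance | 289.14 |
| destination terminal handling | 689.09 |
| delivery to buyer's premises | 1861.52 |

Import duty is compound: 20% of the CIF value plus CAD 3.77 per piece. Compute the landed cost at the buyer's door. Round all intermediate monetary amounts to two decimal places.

Total landed cost: CAD 38568.33

FCA: the seller delivers export-cleared goods to the carrier; the buyer bears costs from that point.
Already in the invoice (seller's account under FCA): inland to port, export clearance — exclude.
CIF value = FCA price + origin terminal + freight + insurance = 23507.59 + 564.68 + 5012.46 + 289.14 = 29373.87
Ad valorem component: 29373.87 × 20% = 5874.77
Specific component: 204 × 3.77 = 769.08
Import duty = 5874.77 + 769.08 = 6643.85
Buyer bears: origin terminal 564.68 + freight 5012.46 + insurance 289.14 + destination terminal 689.09 + delivery 1861.52 + duty 6643.85 = 15060.74
Landed cost = invoice 23507.59 + 15060.74 = 38568.33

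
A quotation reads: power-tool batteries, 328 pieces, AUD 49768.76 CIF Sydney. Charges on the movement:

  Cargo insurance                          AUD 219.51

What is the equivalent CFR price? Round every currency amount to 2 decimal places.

From CIF to CFR, the seller no longer bears: insurance.
CFR price = 49768.76 − 219.51 = 49549.25

CFR price: AUD 49549.25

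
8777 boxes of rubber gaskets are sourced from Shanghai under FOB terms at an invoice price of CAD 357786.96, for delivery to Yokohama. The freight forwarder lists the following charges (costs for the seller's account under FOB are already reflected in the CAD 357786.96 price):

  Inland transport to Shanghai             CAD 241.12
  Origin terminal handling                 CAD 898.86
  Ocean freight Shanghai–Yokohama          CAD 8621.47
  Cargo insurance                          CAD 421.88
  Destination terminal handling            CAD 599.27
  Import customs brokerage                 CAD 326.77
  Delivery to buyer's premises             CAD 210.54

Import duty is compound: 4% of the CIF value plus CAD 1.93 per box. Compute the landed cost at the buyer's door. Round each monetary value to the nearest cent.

Total landed cost: CAD 399579.71

FOB: the seller bears costs until goods are on board at the origin port; the buyer bears freight, insurance and all costs thereafter.
Already in the invoice (seller's account under FOB): inland to port, origin terminal — exclude.
CIF value = FOB price + freight + insurance = 357786.96 + 8621.47 + 421.88 = 366830.31
Ad valorem component: 366830.31 × 4% = 14673.21
Specific component: 8777 × 1.93 = 16939.61
Import duty = 14673.21 + 16939.61 = 31612.82
Buyer bears: freight 8621.47 + insurance 421.88 + destination terminal 599.27 + brokerage 326.77 + delivery 210.54 + duty 31612.82 = 41792.75
Landed cost = invoice 357786.96 + 41792.75 = 399579.71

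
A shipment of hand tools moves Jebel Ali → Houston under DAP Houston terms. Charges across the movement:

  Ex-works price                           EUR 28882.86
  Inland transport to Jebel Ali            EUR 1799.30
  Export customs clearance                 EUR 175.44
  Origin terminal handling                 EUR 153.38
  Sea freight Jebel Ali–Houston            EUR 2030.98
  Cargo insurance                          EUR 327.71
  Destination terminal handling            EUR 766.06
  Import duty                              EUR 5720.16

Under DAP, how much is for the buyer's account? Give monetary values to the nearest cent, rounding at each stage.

Buyer's account: EUR 5720.16

DAP: the seller bears all costs to the named destination except import duty and clearance.
Seller's account: goods 28882.86 + inland to port 1799.30 + export clearance 175.44 + origin terminal 153.38 + freight 2030.98 + insurance 327.71 + destination terminal 766.06 = 34135.73
Buyer's account: duty 5720.16 = 5720.16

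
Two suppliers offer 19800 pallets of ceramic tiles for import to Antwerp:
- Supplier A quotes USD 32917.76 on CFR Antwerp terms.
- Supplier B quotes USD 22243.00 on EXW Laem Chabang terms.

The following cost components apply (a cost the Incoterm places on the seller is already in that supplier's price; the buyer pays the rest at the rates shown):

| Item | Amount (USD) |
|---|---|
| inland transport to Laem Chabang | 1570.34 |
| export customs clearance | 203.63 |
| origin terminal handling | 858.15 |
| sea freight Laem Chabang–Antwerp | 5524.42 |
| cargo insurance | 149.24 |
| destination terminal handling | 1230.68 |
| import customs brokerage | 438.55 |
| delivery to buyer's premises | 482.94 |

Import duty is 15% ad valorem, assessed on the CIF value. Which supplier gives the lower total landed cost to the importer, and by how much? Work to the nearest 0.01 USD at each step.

Supplier A (CFR):
CIF value = CFR price + insurance = 32917.76 + 149.24 = 33067.00
Import duty = 33067.00 × 15% = 4960.05
Buyer bears (A): 149.24 + 1230.68 + 438.55 + 482.94 = 2301.41
Landed cost (A) = invoice 32917.76 + 2301.41 + duty 4960.05 = 40179.22
Supplier B (EXW):
CIF value = EXW price + inland to port + export clearance + origin terminal + freight + insurance = 22243.00 + 1570.34 + 203.63 + 858.15 + 5524.42 + 149.24 = 30548.78
Import duty = 30548.78 × 15% = 4582.32
Buyer bears (B): 1570.34 + 203.63 + 858.15 + 5524.42 + 149.24 + 1230.68 + 438.55 + 482.94 = 10457.95
Landed cost (B) = invoice 22243.00 + 10457.95 + duty 4582.32 = 37283.27
Difference = |40179.22 − 37283.27| = 2895.95

Supplier B is cheaper by USD 2895.95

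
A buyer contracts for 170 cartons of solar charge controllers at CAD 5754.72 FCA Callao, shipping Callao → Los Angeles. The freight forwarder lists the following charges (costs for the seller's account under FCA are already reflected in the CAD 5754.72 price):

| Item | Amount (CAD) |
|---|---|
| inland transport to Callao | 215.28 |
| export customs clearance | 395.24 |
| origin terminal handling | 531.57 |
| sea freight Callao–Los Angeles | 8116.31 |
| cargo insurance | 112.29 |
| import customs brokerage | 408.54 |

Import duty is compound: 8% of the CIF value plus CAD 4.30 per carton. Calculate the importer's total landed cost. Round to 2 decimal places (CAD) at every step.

FCA: the seller delivers export-cleared goods to the carrier; the buyer bears costs from that point.
Already in the invoice (seller's account under FCA): inland to port, export clearance — exclude.
CIF value = FCA price + origin terminal + freight + insurance = 5754.72 + 531.57 + 8116.31 + 112.29 = 14514.89
Ad valorem component: 14514.89 × 8% = 1161.19
Specific component: 170 × 4.30 = 731.00
Import duty = 1161.19 + 731.00 = 1892.19
Buyer bears: origin terminal 531.57 + freight 8116.31 + insurance 112.29 + brokerage 408.54 + duty 1892.19 = 11060.90
Landed cost = invoice 5754.72 + 11060.90 = 16815.62

Total landed cost: CAD 16815.62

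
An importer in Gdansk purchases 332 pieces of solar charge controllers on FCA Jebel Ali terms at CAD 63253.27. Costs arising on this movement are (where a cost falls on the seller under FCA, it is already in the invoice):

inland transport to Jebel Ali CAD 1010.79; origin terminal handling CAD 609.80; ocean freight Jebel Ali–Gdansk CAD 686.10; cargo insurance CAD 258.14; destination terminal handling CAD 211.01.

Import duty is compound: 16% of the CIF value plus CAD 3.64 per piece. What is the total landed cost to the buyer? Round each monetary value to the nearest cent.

FCA: the seller delivers export-cleared goods to the carrier; the buyer bears costs from that point.
Already in the invoice (seller's account under FCA): inland to port — exclude.
CIF value = FCA price + origin terminal + freight + insurance = 63253.27 + 609.80 + 686.10 + 258.14 = 64807.31
Ad valorem component: 64807.31 × 16% = 10369.17
Specific component: 332 × 3.64 = 1208.48
Import duty = 10369.17 + 1208.48 = 11577.65
Buyer bears: origin terminal 609.80 + freight 686.10 + insurance 258.14 + destination terminal 211.01 + duty 11577.65 = 13342.70
Landed cost = invoice 63253.27 + 13342.70 = 76595.97

Total landed cost: CAD 76595.97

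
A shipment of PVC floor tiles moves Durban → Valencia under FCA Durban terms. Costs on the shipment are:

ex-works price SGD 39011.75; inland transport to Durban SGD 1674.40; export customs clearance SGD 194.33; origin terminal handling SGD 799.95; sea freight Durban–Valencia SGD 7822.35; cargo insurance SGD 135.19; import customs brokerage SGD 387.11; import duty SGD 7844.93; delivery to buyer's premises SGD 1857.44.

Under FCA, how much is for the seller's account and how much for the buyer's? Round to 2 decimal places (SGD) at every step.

Seller: SGD 40880.48; buyer: SGD 18846.97

FCA: the seller delivers export-cleared goods to the carrier; the buyer bears costs from that point.
Seller's account: goods 39011.75 + inland to port 1674.40 + export clearance 194.33 = 40880.48
Buyer's account: origin terminal 799.95 + freight 7822.35 + insurance 135.19 + brokerage 387.11 + duty 7844.93 + delivery 1857.44 = 18846.97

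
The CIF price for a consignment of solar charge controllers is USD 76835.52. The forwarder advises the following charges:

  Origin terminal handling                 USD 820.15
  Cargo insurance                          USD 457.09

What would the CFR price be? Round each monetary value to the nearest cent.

CFR price: USD 76378.43

Not relevant to the conversion: origin terminal — on the seller under both CIF and CFR; already in the CIF price and stays in the CFR price.
From CIF to CFR, the seller no longer bears: insurance.
CFR price = 76835.52 − 457.09 = 76378.43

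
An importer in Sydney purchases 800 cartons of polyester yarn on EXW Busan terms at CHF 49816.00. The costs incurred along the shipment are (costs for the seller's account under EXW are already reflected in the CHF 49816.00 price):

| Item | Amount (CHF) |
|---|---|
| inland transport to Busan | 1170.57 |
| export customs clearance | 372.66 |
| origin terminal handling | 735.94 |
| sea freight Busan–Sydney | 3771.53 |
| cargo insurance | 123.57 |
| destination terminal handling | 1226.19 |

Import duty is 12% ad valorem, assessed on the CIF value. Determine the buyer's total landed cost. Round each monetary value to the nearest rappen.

EXW: the seller makes goods available at their premises; the buyer bears all onward costs.
CIF value = EXW price + inland to port + export clearance + origin terminal + freight + insurance = 49816.00 + 1170.57 + 372.66 + 735.94 + 3771.53 + 123.57 = 55990.27
Import duty = 55990.27 × 12% = 6718.83
Buyer bears: inland to port 1170.57 + export clearance 372.66 + origin terminal 735.94 + freight 3771.53 + insurance 123.57 + destination terminal 1226.19 + duty 6718.83 = 14119.29
Landed cost = invoice 49816.00 + 14119.29 = 63935.29

Total landed cost: CHF 63935.29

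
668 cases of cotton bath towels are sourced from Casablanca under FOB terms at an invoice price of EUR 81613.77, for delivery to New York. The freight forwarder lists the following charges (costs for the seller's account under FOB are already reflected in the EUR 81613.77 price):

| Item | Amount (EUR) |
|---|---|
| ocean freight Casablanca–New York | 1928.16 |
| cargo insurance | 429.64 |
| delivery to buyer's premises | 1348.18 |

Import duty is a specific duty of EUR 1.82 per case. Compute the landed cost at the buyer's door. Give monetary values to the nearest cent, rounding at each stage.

Total landed cost: EUR 86535.51

FOB: the seller bears costs until goods are on board at the origin port; the buyer bears freight, insurance and all costs thereafter.
CIF value = FOB price + freight + insurance = 81613.77 + 1928.16 + 429.64 = 83971.57
Import duty = 668 × 1.82 = 1215.76
Buyer bears: freight 1928.16 + insurance 429.64 + delivery 1348.18 + duty 1215.76 = 4921.74
Landed cost = invoice 81613.77 + 4921.74 = 86535.51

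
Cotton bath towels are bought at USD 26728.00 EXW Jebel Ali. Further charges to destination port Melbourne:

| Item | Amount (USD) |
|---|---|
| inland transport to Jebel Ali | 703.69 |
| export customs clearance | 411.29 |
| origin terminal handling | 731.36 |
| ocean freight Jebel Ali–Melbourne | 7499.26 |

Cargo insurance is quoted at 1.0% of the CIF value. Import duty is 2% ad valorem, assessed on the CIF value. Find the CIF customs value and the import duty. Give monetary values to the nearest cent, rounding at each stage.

Let C be the CIF value. C = EXW price + pre-shipment costs + freight + 1.0% × C
C − 1.0% × C = 26728.00 + 703.69 + 411.29 + 731.36 + 7499.26
0.99 × C = 36073.60
C = 36073.60 / 0.99 = 36437.98
Insurance premium = 1.0% × 36437.98 = 364.38
Import duty = 36437.98 × 2% = 728.76

CIF value: USD 36437.98; import duty: USD 728.76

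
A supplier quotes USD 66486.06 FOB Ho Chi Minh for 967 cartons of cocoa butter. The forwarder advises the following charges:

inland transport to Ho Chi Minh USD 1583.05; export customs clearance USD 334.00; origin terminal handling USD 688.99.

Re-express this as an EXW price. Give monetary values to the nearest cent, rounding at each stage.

EXW price: USD 63880.02

From FOB to EXW, the seller no longer bears: inland to port, export clearance, origin terminal.
EXW price = 66486.06 − 1583.05 − 334.00 − 688.99 = 63880.02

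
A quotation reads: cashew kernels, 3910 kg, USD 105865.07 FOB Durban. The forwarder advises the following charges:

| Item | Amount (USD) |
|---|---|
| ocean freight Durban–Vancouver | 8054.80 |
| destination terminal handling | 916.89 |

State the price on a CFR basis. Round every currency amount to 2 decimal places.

Not relevant to the conversion: destination terminal — on the buyer under both terms; not part of either seller's price.
From FOB to CFR, the seller additionally bears: freight.
CFR price = 105865.07 + 8054.80 = 113919.87

CFR price: USD 113919.87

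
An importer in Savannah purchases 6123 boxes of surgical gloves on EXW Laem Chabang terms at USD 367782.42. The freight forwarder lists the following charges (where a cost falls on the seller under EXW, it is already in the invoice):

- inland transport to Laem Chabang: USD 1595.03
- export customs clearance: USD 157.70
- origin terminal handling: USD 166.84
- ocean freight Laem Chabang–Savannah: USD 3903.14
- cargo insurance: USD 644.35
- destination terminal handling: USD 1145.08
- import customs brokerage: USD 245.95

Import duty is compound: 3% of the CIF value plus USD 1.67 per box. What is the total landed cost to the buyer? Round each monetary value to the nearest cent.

EXW: the seller makes goods available at their premises; the buyer bears all onward costs.
CIF value = EXW price + inland to port + export clearance + origin terminal + freight + insurance = 367782.42 + 1595.03 + 157.70 + 166.84 + 3903.14 + 644.35 = 374249.48
Ad valorem component: 374249.48 × 3% = 11227.48
Specific component: 6123 × 1.67 = 10225.41
Import duty = 11227.48 + 10225.41 = 21452.89
Buyer bears: inland to port 1595.03 + export clearance 157.70 + origin terminal 166.84 + freight 3903.14 + insurance 644.35 + destination terminal 1145.08 + brokerage 245.95 + duty 21452.89 = 29310.98
Landed cost = invoice 367782.42 + 29310.98 = 397093.40

Total landed cost: USD 397093.40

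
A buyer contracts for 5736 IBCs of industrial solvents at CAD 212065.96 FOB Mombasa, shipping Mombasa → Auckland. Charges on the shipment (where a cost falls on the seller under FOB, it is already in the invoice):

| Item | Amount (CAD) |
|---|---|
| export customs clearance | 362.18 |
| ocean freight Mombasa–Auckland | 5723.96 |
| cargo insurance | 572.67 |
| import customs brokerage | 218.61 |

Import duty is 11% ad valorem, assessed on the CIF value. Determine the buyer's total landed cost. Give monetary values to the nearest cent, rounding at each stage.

FOB: the seller bears costs until goods are on board at the origin port; the buyer bears freight, insurance and all costs thereafter.
Already in the invoice (seller's account under FOB): export clearance — exclude.
CIF value = FOB price + freight + insurance = 212065.96 + 5723.96 + 572.67 = 218362.59
Import duty = 218362.59 × 11% = 24019.88
Buyer bears: freight 5723.96 + insurance 572.67 + brokerage 218.61 + duty 24019.88 = 30535.12
Landed cost = invoice 212065.96 + 30535.12 = 242601.08

Total landed cost: CAD 242601.08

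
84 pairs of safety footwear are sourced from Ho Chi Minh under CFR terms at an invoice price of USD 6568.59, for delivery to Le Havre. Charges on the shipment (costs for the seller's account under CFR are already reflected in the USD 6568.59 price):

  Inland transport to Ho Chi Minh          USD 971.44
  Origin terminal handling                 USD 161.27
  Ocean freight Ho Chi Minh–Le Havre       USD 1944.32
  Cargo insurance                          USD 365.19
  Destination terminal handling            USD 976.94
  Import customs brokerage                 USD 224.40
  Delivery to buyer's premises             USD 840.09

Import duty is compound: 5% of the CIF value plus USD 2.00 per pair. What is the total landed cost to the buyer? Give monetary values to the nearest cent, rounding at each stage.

Total landed cost: USD 9489.90

CFR: the seller pays costs through ocean freight to the destination port, but not insurance.
Already in the invoice (seller's account under CFR): inland to port, origin terminal, freight — exclude.
CIF value = CFR price + insurance = 6568.59 + 365.19 = 6933.78
Ad valorem component: 6933.78 × 5% = 346.69
Specific component: 84 × 2.00 = 168.00
Import duty = 346.69 + 168.00 = 514.69
Buyer bears: insurance 365.19 + destination terminal 976.94 + brokerage 224.40 + delivery 840.09 + duty 514.69 = 2921.31
Landed cost = invoice 6568.59 + 2921.31 = 9489.90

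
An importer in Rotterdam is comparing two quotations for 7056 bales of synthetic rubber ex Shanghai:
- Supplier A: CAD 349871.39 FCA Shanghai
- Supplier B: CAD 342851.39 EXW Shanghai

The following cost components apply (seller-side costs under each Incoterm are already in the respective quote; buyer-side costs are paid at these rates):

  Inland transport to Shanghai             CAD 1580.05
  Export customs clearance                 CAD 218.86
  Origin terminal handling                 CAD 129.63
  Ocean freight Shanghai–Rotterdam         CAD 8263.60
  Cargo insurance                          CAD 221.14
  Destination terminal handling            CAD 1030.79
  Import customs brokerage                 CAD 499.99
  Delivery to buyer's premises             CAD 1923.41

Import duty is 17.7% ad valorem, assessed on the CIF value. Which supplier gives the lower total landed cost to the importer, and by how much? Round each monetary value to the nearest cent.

Supplier A (FCA):
CIF value = FCA price + origin terminal + freight + insurance = 349871.39 + 129.63 + 8263.60 + 221.14 = 358485.76
Import duty = 358485.76 × 17.7% = 63451.98
Buyer bears (A): 129.63 + 8263.60 + 221.14 + 1030.79 + 499.99 + 1923.41 = 12068.56
Landed cost (A) = invoice 349871.39 + 12068.56 + duty 63451.98 = 425391.93
Supplier B (EXW):
CIF value = EXW price + inland to port + export clearance + origin terminal + freight + insurance = 342851.39 + 1580.05 + 218.86 + 129.63 + 8263.60 + 221.14 = 353264.67
Import duty = 353264.67 × 17.7% = 62527.85
Buyer bears (B): 1580.05 + 218.86 + 129.63 + 8263.60 + 221.14 + 1030.79 + 499.99 + 1923.41 = 13867.47
Landed cost (B) = invoice 342851.39 + 13867.47 + duty 62527.85 = 419246.71
Difference = |425391.93 − 419246.71| = 6145.22

Supplier B is cheaper by CAD 6145.22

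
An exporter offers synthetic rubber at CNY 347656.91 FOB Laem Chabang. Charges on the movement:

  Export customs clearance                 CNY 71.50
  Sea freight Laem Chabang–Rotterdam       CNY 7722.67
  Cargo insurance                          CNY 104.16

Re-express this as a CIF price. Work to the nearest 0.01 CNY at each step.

CIF price: CNY 355483.74

Not relevant to the conversion: export clearance — on the seller under both FOB and CIF; already in the FOB price and stays in the CIF price.
From FOB to CIF, the seller additionally bears: freight, insurance.
CIF price = 347656.91 + 7722.67 + 104.16 = 355483.74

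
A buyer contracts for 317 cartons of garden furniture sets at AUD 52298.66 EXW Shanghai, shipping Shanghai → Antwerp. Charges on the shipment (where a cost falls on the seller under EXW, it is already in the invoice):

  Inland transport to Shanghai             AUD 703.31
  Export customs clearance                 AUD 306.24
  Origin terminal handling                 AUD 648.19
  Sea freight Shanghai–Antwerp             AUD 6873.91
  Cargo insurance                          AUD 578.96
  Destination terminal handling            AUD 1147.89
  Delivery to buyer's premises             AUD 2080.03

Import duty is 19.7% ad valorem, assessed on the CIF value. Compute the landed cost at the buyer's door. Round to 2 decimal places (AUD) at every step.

Total landed cost: AUD 76734.82

EXW: the seller makes goods available at their premises; the buyer bears all onward costs.
CIF value = EXW price + inland to port + export clearance + origin terminal + freight + insurance = 52298.66 + 703.31 + 306.24 + 648.19 + 6873.91 + 578.96 = 61409.27
Import duty = 61409.27 × 19.7% = 12097.63
Buyer bears: inland to port 703.31 + export clearance 306.24 + origin terminal 648.19 + freight 6873.91 + insurance 578.96 + destination terminal 1147.89 + delivery 2080.03 + duty 12097.63 = 24436.16
Landed cost = invoice 52298.66 + 24436.16 = 76734.82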